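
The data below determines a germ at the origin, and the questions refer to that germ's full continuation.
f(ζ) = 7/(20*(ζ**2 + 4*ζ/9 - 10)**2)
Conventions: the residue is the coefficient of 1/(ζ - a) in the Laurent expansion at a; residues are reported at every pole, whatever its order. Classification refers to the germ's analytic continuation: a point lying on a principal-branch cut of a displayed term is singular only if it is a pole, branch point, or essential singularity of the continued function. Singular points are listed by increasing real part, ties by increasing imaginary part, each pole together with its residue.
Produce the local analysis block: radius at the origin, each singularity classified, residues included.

Radius of convergence at 0: -2/9 + (1/9)*sqrt(814).
At -2/9 - (1/9)*sqrt(814): a pole of order 2; residue (5103/53007680)*sqrt(814).
At -2/9 + (1/9)*sqrt(814): a pole of order 2; residue -(5103/53007680)*sqrt(814).

Denominator factor (ζ**2 + 4*ζ/9 - 10)^2: discriminant 3256/81, real irrational roots -2/9 + (1/9)*sqrt(814) and -2/9 - (1/9)*sqrt(814); poles of order 2, moduli -2/9 + (1/9)*sqrt(814) and 2/9 + (1/9)*sqrt(814).
The radius of convergence is the smallest modulus among the singular points: -2/9 + (1/9)*sqrt(814).
The factor ζ**2 + 4*ζ/9 - 10 splits as (ζ - a)(ζ - a') with a = -2/9 - (1/9)*sqrt(814), a' = -2/9 + (1/9)*sqrt(814). At the order-2 pole a set g(ζ) = (ζ - a)^2*f(ζ) = [7/20] / (ζ - a')^2.
Order-2 pole: residue = g'(a); g'(-2/9 - (1/9)*sqrt(814)) = (5103/53007680)*sqrt(814), so the residue is (5103/53007680)*sqrt(814).
The factor ζ**2 + 4*ζ/9 - 10 splits as (ζ - a)(ζ - a') with a = -2/9 + (1/9)*sqrt(814), a' = -2/9 - (1/9)*sqrt(814). At the order-2 pole a set g(ζ) = (ζ - a)^2*f(ζ) = [7/20] / (ζ - a')^2.
Order-2 pole: residue = g'(a); g'(-2/9 + (1/9)*sqrt(814)) = -(5103/53007680)*sqrt(814), so the residue is -(5103/53007680)*sqrt(814).
List the singular points by increasing real part (a conjugate pair: the negative imaginary part first).


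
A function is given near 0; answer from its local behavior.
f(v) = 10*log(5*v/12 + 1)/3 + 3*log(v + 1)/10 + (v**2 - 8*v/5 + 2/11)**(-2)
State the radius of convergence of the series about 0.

Denominator factor (v**2 - 8*v/5 + 2/11)^2: discriminant 504/275, real irrational roots 4/5 + (3/55)*sqrt(154) and 4/5 - (3/55)*sqrt(154); poles of order 2, moduli 4/5 + (3/55)*sqrt(154) and 4/5 - (3/55)*sqrt(154).
Branch term (3/10)*log(1 - v/(-1)): its argument vanishes at v = -1, a logarithmic branch point, modulus 1.
Branch term (10/3)*log(1 - v/(-12/5)): its argument vanishes at v = -12/5, a logarithmic branch point, modulus 12/5.
The radius of convergence is the smallest modulus among the singular points: 4/5 - (3/55)*sqrt(154).

The radius of convergence is 4/5 - (3/55)*sqrt(154).


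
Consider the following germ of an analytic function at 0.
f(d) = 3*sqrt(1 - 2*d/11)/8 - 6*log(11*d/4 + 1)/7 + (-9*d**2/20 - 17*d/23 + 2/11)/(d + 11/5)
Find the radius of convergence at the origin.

The radius of convergence is 4/11.

Denominator factor (d + 11/5): pole of order 1 at -11/5, modulus 11/5.
Branch term (3/8)*sqrt(1 - d/(11/2)): its argument vanishes at d = 11/2, a square-root branch point, modulus 11/2.
Branch term (-6/7)*log(1 - d/(-4/11)): its argument vanishes at d = -4/11, a logarithmic branch point, modulus 4/11.
The radius of convergence is the smallest modulus among the singular points: 4/11.


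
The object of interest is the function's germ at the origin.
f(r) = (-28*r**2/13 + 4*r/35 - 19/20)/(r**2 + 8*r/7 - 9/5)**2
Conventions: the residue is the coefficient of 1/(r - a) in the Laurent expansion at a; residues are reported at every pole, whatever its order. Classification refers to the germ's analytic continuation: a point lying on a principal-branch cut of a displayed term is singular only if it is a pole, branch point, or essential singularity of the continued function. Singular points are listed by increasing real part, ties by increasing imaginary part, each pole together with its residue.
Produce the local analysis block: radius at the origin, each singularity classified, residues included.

Radius of convergence at 0: -4/7 + (1/35)*sqrt(2605).
At -4/7 - (1/35)*sqrt(2605): a pole of order 2; residue (255199/56459728)*sqrt(2605).
At -4/7 + (1/35)*sqrt(2605): a pole of order 2; residue -(255199/56459728)*sqrt(2605).

Denominator factor (r**2 + 8*r/7 - 9/5)^2: discriminant 2084/245, real irrational roots -4/7 + (1/35)*sqrt(2605) and -4/7 - (1/35)*sqrt(2605); poles of order 2, moduli -4/7 + (1/35)*sqrt(2605) and 4/7 + (1/35)*sqrt(2605).
The radius of convergence is the smallest modulus among the singular points: -4/7 + (1/35)*sqrt(2605).
The factor r**2 + 8*r/7 - 9/5 splits as (r - a)(r - a') with a = -4/7 - (1/35)*sqrt(2605), a' = -4/7 + (1/35)*sqrt(2605). At the order-2 pole a set g(r) = (r - a)^2*f(r) = [-28*r**2/13 + 4*r/35 - 19/20] / (r - a')^2.
Order-2 pole: residue = g'(a); g'(-4/7 - (1/35)*sqrt(2605)) = (255199/56459728)*sqrt(2605), so the residue is (255199/56459728)*sqrt(2605).
The factor r**2 + 8*r/7 - 9/5 splits as (r - a)(r - a') with a = -4/7 + (1/35)*sqrt(2605), a' = -4/7 - (1/35)*sqrt(2605). At the order-2 pole a set g(r) = (r - a)^2*f(r) = [-28*r**2/13 + 4*r/35 - 19/20] / (r - a')^2.
Order-2 pole: residue = g'(a); g'(-4/7 + (1/35)*sqrt(2605)) = -(255199/56459728)*sqrt(2605), so the residue is -(255199/56459728)*sqrt(2605).
List the singular points by increasing real part (a conjugate pair: the negative imaginary part first).


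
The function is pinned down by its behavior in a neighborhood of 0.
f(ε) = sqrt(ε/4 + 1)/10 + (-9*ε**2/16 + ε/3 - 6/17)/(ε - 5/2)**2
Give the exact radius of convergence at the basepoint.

The radius of convergence is 5/2.

Denominator factor (ε - 5/2)^2: pole of order 2 at 5/2, modulus 5/2.
Branch term (1/10)*sqrt(1 - ε/(-4)): its argument vanishes at ε = -4, a square-root branch point, modulus 4.
The radius of convergence is the smallest modulus among the singular points: 5/2.


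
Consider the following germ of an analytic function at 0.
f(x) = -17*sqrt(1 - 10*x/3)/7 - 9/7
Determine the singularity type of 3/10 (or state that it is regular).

The point is an algebraic (square-root) branch point.

The term (-17/7)*sqrt(1 - x/(3/10)) has argument 1 - 3/10/(3/10) = 0 at 3/10: a square-root (algebraic, two-sheeted) branch point; the remaining terms are analytic or single-valued there.


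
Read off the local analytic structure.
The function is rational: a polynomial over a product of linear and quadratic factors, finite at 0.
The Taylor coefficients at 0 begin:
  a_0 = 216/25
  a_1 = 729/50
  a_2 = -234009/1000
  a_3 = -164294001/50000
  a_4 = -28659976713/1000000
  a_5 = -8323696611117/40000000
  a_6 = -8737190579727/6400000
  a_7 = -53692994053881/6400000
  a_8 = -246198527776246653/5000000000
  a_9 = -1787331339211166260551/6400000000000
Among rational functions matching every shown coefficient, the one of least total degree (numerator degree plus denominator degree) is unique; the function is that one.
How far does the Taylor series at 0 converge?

The radius of convergence is -9/8 + (1/24)*sqrt(1049).

No rational of total degree below 8 reproduces all 10 coefficients; solving the [2/6] Pade equations on them gives f(n) = (28*n**2/5 + 31*n/2 - 40/27)/(n**2 + 9*n/4 - 5/9)**3, whose expansion matches every shown term.
Denominator factor (n**2 + 9*n/4 - 5/9)^3: discriminant 1049/144, real irrational roots -9/8 + (1/24)*sqrt(1049) and -9/8 - (1/24)*sqrt(1049); poles of order 3, moduli -9/8 + (1/24)*sqrt(1049) and 9/8 + (1/24)*sqrt(1049).
The radius of convergence is the smallest modulus among the singular points: -9/8 + (1/24)*sqrt(1049).


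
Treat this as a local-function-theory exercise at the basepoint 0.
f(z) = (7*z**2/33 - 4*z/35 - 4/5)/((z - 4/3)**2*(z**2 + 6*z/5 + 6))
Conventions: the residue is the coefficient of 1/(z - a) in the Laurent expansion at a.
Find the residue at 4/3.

At the order-2 pole 4/3 set g(z) = (z - (4/3))^2*f(z) = (7*z**2/33 - 4*z/35 - 4/5)/(z**2 + 6*z/5 + 6).
Order-2 pole: residue = g'(a); g'(4/3) = 251712/3428117, so the residue is 251712/3428117.

The residue is 251712/3428117.


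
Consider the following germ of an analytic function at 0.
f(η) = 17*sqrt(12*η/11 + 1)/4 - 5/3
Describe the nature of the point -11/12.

The point is an algebraic (square-root) branch point.

The term (17/4)*sqrt(1 - η/(-11/12)) has argument 1 - -11/12/(-11/12) = 0 at -11/12: a square-root (algebraic, two-sheeted) branch point; the remaining terms are analytic or single-valued there.


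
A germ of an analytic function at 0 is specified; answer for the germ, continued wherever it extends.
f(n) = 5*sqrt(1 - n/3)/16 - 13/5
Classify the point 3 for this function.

The point is an algebraic (square-root) branch point.

The term (5/16)*sqrt(1 - n/(3)) has argument 1 - 3/(3) = 0 at 3: a square-root (algebraic, two-sheeted) branch point; the remaining terms are analytic or single-valued there.


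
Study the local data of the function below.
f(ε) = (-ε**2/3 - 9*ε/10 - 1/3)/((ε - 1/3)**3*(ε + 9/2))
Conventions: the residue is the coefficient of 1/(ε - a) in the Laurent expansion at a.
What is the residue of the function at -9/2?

The residue is 3276/121945.

At the order-1 pole -9/2 set g(ε) = (ε - (-9/2))*f(ε) = (-ε**2/3 - 9*ε/10 - 1/3)/(ε - 1/3)**3.
Simple pole: residue = g(a) at a = -9/2, which is 3276/121945.


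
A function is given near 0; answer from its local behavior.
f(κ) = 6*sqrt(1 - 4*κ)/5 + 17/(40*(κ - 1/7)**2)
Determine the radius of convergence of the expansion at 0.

Denominator factor (κ - 1/7)^2: pole of order 2 at 1/7, modulus 1/7.
Branch term (6/5)*sqrt(1 - κ/(1/4)): its argument vanishes at κ = 1/4, a square-root branch point, modulus 1/4.
The radius of convergence is the smallest modulus among the singular points: 1/7.

The radius of convergence is 1/7.


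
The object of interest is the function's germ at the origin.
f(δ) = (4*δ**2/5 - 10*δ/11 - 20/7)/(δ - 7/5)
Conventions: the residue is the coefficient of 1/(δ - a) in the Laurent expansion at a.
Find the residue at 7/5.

At the order-1 pole 7/5 set g(δ) = (δ - (7/5))*f(δ) = 4*δ**2/5 - 10*δ/11 - 20/7.
Simple pole: residue = g(a) at a = 7/5, which is -24658/9625.

The residue is -24658/9625.


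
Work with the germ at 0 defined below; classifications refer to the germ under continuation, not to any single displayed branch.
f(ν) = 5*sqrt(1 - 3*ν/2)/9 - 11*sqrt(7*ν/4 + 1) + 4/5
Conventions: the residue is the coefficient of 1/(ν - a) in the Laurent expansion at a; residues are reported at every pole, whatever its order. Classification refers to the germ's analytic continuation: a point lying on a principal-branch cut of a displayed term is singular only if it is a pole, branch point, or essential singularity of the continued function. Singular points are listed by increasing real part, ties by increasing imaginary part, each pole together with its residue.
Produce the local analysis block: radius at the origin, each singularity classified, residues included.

Radius of convergence at 0: 4/7.
At -4/7: an algebraic (square-root) branch point.
At 2/3: an algebraic (square-root) branch point.

Branch term (-11)*sqrt(1 - ν/(-4/7)): its argument vanishes at ν = -4/7, a square-root branch point, modulus 4/7.
Branch term (5/9)*sqrt(1 - ν/(2/3)): its argument vanishes at ν = 2/3, a square-root branch point, modulus 2/3.
The radius of convergence is the smallest modulus among the singular points: 4/7.
List the singular points by increasing real part (a conjugate pair: the negative imaginary part first).


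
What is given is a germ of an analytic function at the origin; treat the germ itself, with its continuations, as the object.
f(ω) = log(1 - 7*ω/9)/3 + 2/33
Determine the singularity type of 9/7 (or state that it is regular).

The point is a logarithmic branch point.

The term (1/3)*log(1 - ω/(9/7)) has argument 1 - 9/7/(9/7) = 0 at 9/7: a logarithmic (infinitely-sheeted) branch point; the remaining terms are analytic or single-valued there.


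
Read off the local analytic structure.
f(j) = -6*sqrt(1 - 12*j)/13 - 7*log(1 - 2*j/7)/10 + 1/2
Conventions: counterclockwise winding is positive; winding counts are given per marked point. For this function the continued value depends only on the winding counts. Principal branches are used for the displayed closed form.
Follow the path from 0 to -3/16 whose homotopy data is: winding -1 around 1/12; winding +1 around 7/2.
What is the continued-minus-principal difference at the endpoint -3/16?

The rational part is single-valued and drops out of the difference; each branch term changes only by its own monodromy.
(-7/10)*log(1 - j/(7/2)): each positive loop around 7/2 adds 2*pi*i to the log, so winding +1 contributes (-7/10)*(1)*2*pi*i = -(7/5)*pi*i.
(-6/13)*sqrt(1 - j/(1/12)): winding -1 is odd, the square root flips sign, contributing -2*(-6/13)*sqrt(1 - (-3/16)/(1/12)) = -2*(-6/13)*sqrt(13/4) = (6/13)*sqrt(13).
Summing the contributions at j = -3/16 gives ((6/13)*sqrt(13)) - ((7/5)*pi)*i.

Continued minus principal equals ((6/13)*sqrt(13)) - ((7/5)*pi)*i.


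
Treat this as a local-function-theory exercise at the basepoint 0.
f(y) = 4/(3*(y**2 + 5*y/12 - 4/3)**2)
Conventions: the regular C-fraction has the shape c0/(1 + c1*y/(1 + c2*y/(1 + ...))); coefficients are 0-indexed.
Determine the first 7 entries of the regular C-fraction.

The regular C-fraction coefficients are [3/4, -5/8, -359/160, 148081/57440, -10575360/53161079, -8989360/22656393, -148081/239445].

Taylor coefficients (expand at 0): a_0 = 3/4, a_1 = 15/32, a_2 = 1377/1024, a_3 = 4695/4096, a_4 = 513951/262144, a_5 = 4065885/2097152, a_6 = 179006781/67108864.
c0 = a_0 = 3/4. Peel one level at a time: if S = 1 + c*y/S' with S'(0) = 1, then c is the y-coefficient of S and S' = c*y/(S - 1).
S_1 = c0/f = 1 + (-5/8)*y + (-359/256)*y^2 + ...; c1 = -5/8.
S_2 = c1*y/(S_1 - 1) = 1 + (-359/160)*y + (148081/25600)*y^2 + ...; c2 = -359/160.
S_3 = c2*y/(S_2 - 1) = 1 + (148081/57440)*y + (66096/128881)*y^2 + ...; c3 = 148081/57440.
S_4 = c3*y/(S_3 - 1) = 1 + (-10575360/53161079)*y + (-1730764800/21927982561)*y^2 + ...; c4 = -10575360/53161079.
S_5 = c4*y/(S_4 - 1) = 1 + (-8989360/22656393)*y + (-5744/23409)*y^2 + ...; c5 = -8989360/22656393.
S_6 = c5*y/(S_5 - 1) = 1 + (-148081/239445)*y + ...; c6 = -148081/239445.


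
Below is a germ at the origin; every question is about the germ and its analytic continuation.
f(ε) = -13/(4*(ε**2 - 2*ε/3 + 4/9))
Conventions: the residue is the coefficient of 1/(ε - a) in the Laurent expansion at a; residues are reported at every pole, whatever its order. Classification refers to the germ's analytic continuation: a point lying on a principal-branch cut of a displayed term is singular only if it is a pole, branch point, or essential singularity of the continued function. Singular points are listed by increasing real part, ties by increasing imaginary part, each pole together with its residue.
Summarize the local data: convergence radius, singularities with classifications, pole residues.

Radius of convergence at 0: 2/3.
At (1/3) - ((1/3)*sqrt(3))*i: a pole of order 1; residue -((13/8)*sqrt(3))*i.
At (1/3) + ((1/3)*sqrt(3))*i: a pole of order 1; residue ((13/8)*sqrt(3))*i.

Denominator factor (ε**2 - 2*ε/3 + 4/9): discriminant -4/3, complex-conjugate roots (1/3) + ((1/3)*sqrt(3))*i and (1/3) - ((1/3)*sqrt(3))*i; poles of order 1, moduli 2/3 and 2/3.
The radius of convergence is the smallest modulus among the singular points: 2/3.
The factor ε**2 - 2*ε/3 + 4/9 splits as (ε - a)(ε - a') with a = (1/3) - ((1/3)*sqrt(3))*i, a' = (1/3) + ((1/3)*sqrt(3))*i. At the order-1 pole a set g(ε) = (ε - a)*f(ε) = [-13/4] / (ε - a').
Simple pole: residue = g(a) at a = (1/3) - ((1/3)*sqrt(3))*i, which is -((13/8)*sqrt(3))*i.
The factor ε**2 - 2*ε/3 + 4/9 splits as (ε - a)(ε - a') with a = (1/3) + ((1/3)*sqrt(3))*i, a' = (1/3) - ((1/3)*sqrt(3))*i. At the order-1 pole a set g(ε) = (ε - a)*f(ε) = [-13/4] / (ε - a').
Simple pole: residue = g(a) at a = (1/3) + ((1/3)*sqrt(3))*i, which is ((13/8)*sqrt(3))*i.
List the singular points by increasing real part (a conjugate pair: the negative imaginary part first).


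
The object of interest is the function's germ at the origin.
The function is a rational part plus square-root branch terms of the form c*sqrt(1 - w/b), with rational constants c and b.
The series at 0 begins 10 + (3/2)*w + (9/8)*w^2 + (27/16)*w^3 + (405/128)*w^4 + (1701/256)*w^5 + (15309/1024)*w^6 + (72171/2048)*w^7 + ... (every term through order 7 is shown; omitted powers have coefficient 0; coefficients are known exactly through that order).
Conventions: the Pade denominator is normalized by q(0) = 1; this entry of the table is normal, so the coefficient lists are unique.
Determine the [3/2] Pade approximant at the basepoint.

Taylor coefficients needed (read off): a_0 = 10, a_1 = 3/2, a_2 = 9/8, a_3 = 27/16, a_4 = 405/128, a_5 = 1701/256.
Write the denominator as Q(w) = 1 + q1*w + q2*w^2. Requiring Q*f - P = O(w^6) with deg P <= 3 kills the coefficients of w^4..w^5 in Q*f:
  w^4: a_4 + q1*a_3 + q2*a_2 = 0, i.e. 405/128 + (27/16)*q1 + (9/8)*q2 = 0.
  w^5: a_5 + q1*a_4 + q2*a_3 = 0, i.e. 1701/256 + (405/128)*q1 + (27/16)*q2 = 0.
Solving this linear system: q1 = -3, q2 = 27/16.
The numerator is Q*f truncated at degree 3: P0 = a_0 = 10; P1 = a_1 + q1*a_0 = -57/2; P2 = a_2 + q1*a_1 + q2*a_0 = 27/2; P3 = a_3 + q1*a_2 + q2*a_1 = 27/32.

The Pade approximant has numerator coefficients [10, -57/2, 27/2, 27/32]; denominator coefficients [1, -3, 27/16].


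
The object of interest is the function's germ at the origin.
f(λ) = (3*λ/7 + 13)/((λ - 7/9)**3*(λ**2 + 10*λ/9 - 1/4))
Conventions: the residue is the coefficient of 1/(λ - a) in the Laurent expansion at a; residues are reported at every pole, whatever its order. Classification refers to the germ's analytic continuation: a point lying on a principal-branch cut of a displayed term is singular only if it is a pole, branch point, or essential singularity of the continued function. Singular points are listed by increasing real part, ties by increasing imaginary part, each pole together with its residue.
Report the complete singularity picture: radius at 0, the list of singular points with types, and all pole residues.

Radius of convergence at 0: -5/9 + (1/18)*sqrt(181).
At -5/9 - (1/18)*sqrt(181): a pole of order 1; residue -1837219968/86281825 + (25789707612/15617010325)*sqrt(181).
At -5/9 + (1/18)*sqrt(181): a pole of order 1; residue -1837219968/86281825 - (25789707612/15617010325)*sqrt(181).
At 7/9: a pole of order 3; residue 3674439936/86281825.


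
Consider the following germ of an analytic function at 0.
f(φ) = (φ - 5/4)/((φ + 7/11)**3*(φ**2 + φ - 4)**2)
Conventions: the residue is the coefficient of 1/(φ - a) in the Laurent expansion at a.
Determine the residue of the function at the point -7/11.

At the order-3 pole -7/11 set g(φ) = (φ - (-7/11))^3*f(φ) = (φ - 5/4)/(φ**2 + φ - 4)**2.
Order-3 pole: residue = g''(a)/2; g''(-7/11) = -16027956571/137438953472, so the residue is -16027956571/274877906944.

The residue is -16027956571/274877906944.


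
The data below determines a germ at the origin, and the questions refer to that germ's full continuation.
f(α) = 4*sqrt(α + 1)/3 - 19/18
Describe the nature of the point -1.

The term (4/3)*sqrt(1 - α/(-1)) has argument 1 - -1/(-1) = 0 at -1: a square-root (algebraic, two-sheeted) branch point; the remaining terms are analytic or single-valued there.

The point is an algebraic (square-root) branch point.


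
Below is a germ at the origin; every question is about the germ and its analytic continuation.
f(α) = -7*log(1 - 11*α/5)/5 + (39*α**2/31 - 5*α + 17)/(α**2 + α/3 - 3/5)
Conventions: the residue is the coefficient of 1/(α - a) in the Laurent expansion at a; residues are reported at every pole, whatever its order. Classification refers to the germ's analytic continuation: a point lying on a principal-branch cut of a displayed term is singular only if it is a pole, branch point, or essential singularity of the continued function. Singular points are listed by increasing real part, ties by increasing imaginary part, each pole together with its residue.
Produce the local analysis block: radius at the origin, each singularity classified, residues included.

Radius of convergence at 0: 5/11.
At -1/6 - (1/30)*sqrt(565): a pole of order 1; residue -84/31 - (8676/17515)*sqrt(565).
At 5/11: a logarithmic branch point.
At -1/6 + (1/30)*sqrt(565): a pole of order 1; residue -84/31 + (8676/17515)*sqrt(565).

Denominator factor (α**2 + α/3 - 3/5): discriminant 113/45, real irrational roots -1/6 + (1/30)*sqrt(565) and -1/6 - (1/30)*sqrt(565); poles of order 1, moduli -1/6 + (1/30)*sqrt(565) and 1/6 + (1/30)*sqrt(565).
Branch term (-7/5)*log(1 - α/(5/11)): its argument vanishes at α = 5/11, a logarithmic branch point, modulus 5/11.
The radius of convergence is the smallest modulus among the singular points: 5/11.
The branch term is analytic at -1/6 - (1/30)*sqrt(565) and contributes nothing to the residue; only the rational part matters.
The factor α**2 + α/3 - 3/5 splits as (α - a)(α - a') with a = -1/6 - (1/30)*sqrt(565), a' = -1/6 + (1/30)*sqrt(565). At the order-1 pole a set g(α) = (α - a)*(rational part) = [39*α**2/31 - 5*α + 17] / (α - a').
Simple pole: residue = g(a) at a = -1/6 - (1/30)*sqrt(565), which is -84/31 - (8676/17515)*sqrt(565).
The branch term is analytic at -1/6 + (1/30)*sqrt(565) and contributes nothing to the residue; only the rational part matters.
The factor α**2 + α/3 - 3/5 splits as (α - a)(α - a') with a = -1/6 + (1/30)*sqrt(565), a' = -1/6 - (1/30)*sqrt(565). At the order-1 pole a set g(α) = (α - a)*(rational part) = [39*α**2/31 - 5*α + 17] / (α - a').
Simple pole: residue = g(a) at a = -1/6 + (1/30)*sqrt(565), which is -84/31 + (8676/17515)*sqrt(565).
List the singular points by increasing real part (a conjugate pair: the negative imaginary part first).


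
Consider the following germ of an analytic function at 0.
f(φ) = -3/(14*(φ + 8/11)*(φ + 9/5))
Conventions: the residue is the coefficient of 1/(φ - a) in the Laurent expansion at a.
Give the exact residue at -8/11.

The residue is -165/826.

At the order-1 pole -8/11 set g(φ) = (φ - (-8/11))*f(φ) = -3/(14*(φ + 9/5)).
Simple pole: residue = g(a) at a = -8/11, which is -165/826.


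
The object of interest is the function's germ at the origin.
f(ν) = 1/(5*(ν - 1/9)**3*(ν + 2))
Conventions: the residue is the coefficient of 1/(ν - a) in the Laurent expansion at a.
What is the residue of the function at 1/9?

The residue is 729/34295.

At the order-3 pole 1/9 set g(ν) = (ν - (1/9))^3*f(ν) = 1/(5*(ν + 2)).
Order-3 pole: residue = g''(a)/2; g''(1/9) = 1458/34295, so the residue is 729/34295.


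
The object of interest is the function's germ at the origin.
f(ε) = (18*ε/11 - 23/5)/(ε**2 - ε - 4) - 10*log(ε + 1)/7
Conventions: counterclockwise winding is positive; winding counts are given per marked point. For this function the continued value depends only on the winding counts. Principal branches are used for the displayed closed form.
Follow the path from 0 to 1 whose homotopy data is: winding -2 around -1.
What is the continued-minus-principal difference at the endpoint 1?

The rational part is single-valued and drops out of the difference; each branch term changes only by its own monodromy.
(-10/7)*log(1 - ε/(-1)): each positive loop around -1 adds 2*pi*i to the log, so winding -2 contributes (-10/7)*(-2)*2*pi*i = (40/7)*pi*i.
Summing the contributions at ε = 1 gives (40/7)*pi*i.

Continued minus principal equals (40/7)*pi*i.


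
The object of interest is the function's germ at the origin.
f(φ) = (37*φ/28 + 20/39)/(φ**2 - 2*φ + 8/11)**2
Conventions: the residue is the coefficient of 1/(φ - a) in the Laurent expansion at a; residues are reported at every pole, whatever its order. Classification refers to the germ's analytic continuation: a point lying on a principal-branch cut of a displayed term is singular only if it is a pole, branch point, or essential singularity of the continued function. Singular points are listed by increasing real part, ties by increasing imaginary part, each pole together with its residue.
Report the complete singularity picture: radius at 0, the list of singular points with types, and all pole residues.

Denominator factor (φ**2 - 2*φ + 8/11)^2: discriminant 12/11, real irrational roots 1 + (1/11)*sqrt(33) and 1 - (1/11)*sqrt(33); poles of order 2, moduli 1 + (1/11)*sqrt(33) and 1 - (1/11)*sqrt(33).
The radius of convergence is the smallest modulus among the singular points: 1 - (1/11)*sqrt(33).
The factor φ**2 - 2*φ + 8/11 splits as (φ - a)(φ - a') with a = 1 - (1/11)*sqrt(33), a' = 1 + (1/11)*sqrt(33). At the order-2 pole a set g(φ) = (φ - a)^2*f(φ) = [37*φ/28 + 20/39] / (φ - a')^2.
Order-2 pole: residue = g'(a); g'(1 - (1/11)*sqrt(33)) = (22033/39312)*sqrt(33), so the residue is (22033/39312)*sqrt(33).
The factor φ**2 - 2*φ + 8/11 splits as (φ - a)(φ - a') with a = 1 + (1/11)*sqrt(33), a' = 1 - (1/11)*sqrt(33). At the order-2 pole a set g(φ) = (φ - a)^2*f(φ) = [37*φ/28 + 20/39] / (φ - a')^2.
Order-2 pole: residue = g'(a); g'(1 + (1/11)*sqrt(33)) = -(22033/39312)*sqrt(33), so the residue is -(22033/39312)*sqrt(33).
List the singular points by increasing real part (a conjugate pair: the negative imaginary part first).

Radius of convergence at 0: 1 - (1/11)*sqrt(33).
At 1 - (1/11)*sqrt(33): a pole of order 2; residue (22033/39312)*sqrt(33).
At 1 + (1/11)*sqrt(33): a pole of order 2; residue -(22033/39312)*sqrt(33).


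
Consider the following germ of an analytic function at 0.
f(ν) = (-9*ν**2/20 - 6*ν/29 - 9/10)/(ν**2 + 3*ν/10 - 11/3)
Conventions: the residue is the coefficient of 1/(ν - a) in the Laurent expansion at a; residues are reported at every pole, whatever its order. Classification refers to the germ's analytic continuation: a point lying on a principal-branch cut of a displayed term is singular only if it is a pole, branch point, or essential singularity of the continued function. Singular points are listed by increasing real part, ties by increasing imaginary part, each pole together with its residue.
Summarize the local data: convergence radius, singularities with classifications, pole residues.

Denominator factor (ν**2 + 3*ν/10 - 11/3): discriminant 4427/300, real irrational roots -3/20 + (1/60)*sqrt(13281) and -3/20 - (1/60)*sqrt(13281); poles of order 1, moduli -3/20 + (1/60)*sqrt(13281) and 3/20 + (1/60)*sqrt(13281).
The radius of convergence is the smallest modulus among the singular points: -3/20 + (1/60)*sqrt(13281).
The factor ν**2 + 3*ν/10 - 11/3 splits as (ν - a)(ν - a') with a = -3/20 - (1/60)*sqrt(13281), a' = -3/20 + (1/60)*sqrt(13281). At the order-1 pole a set g(ν) = (ν - a)*f(ν) = [-9*ν**2/20 - 6*ν/29 - 9/10] / (ν - a').
Simple pole: residue = g(a) at a = -3/20 - (1/60)*sqrt(13281), which is -417/11600 + (294549/51353200)*sqrt(13281).
The factor ν**2 + 3*ν/10 - 11/3 splits as (ν - a)(ν - a') with a = -3/20 + (1/60)*sqrt(13281), a' = -3/20 - (1/60)*sqrt(13281). At the order-1 pole a set g(ν) = (ν - a)*f(ν) = [-9*ν**2/20 - 6*ν/29 - 9/10] / (ν - a').
Simple pole: residue = g(a) at a = -3/20 + (1/60)*sqrt(13281), which is -417/11600 - (294549/51353200)*sqrt(13281).
List the singular points by increasing real part (a conjugate pair: the negative imaginary part first).

Radius of convergence at 0: -3/20 + (1/60)*sqrt(13281).
At -3/20 - (1/60)*sqrt(13281): a pole of order 1; residue -417/11600 + (294549/51353200)*sqrt(13281).
At -3/20 + (1/60)*sqrt(13281): a pole of order 1; residue -417/11600 - (294549/51353200)*sqrt(13281).


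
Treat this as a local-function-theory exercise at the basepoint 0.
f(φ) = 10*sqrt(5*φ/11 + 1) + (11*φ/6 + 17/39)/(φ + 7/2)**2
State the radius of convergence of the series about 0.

Denominator factor (φ + 7/2)^2: pole of order 2 at -7/2, modulus 7/2.
Branch term (10)*sqrt(1 - φ/(-11/5)): its argument vanishes at φ = -11/5, a square-root branch point, modulus 11/5.
The radius of convergence is the smallest modulus among the singular points: 11/5.

The radius of convergence is 11/5.


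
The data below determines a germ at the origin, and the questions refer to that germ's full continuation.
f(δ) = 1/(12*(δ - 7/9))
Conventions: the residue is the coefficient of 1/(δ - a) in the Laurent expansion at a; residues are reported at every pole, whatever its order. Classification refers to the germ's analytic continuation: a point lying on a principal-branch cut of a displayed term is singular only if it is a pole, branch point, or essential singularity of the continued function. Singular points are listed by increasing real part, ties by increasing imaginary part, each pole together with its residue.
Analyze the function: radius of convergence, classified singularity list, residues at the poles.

Radius of convergence at 0: 7/9.
At 7/9: a pole of order 1; residue 1/12.

Denominator factor (δ - 7/9): pole of order 1 at 7/9, modulus 7/9.
The radius of convergence is the smallest modulus among the singular points: 7/9.
At the order-1 pole 7/9 set g(δ) = (δ - (7/9))*f(δ) = 1/12.
Simple pole: residue = g(a) at a = 7/9, which is 1/12.


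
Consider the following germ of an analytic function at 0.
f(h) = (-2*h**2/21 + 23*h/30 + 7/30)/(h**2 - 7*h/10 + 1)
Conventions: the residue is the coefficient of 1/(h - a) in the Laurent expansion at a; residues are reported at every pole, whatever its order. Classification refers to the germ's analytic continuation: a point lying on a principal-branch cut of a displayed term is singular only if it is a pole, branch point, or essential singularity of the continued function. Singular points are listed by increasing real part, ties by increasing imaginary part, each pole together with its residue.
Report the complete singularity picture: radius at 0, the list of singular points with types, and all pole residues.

Denominator factor (h**2 - 7*h/10 + 1): discriminant -351/100, complex-conjugate roots (7/20) + ((3/20)*sqrt(39))*i and (7/20) - ((3/20)*sqrt(39))*i; poles of order 1, moduli 1 and 1.
The radius of convergence is the smallest modulus among the singular points: 1.
The factor h**2 - 7*h/10 + 1 splits as (h - a)(h - a') with a = (7/20) - ((3/20)*sqrt(39))*i, a' = (7/20) + ((3/20)*sqrt(39))*i. At the order-1 pole a set g(h) = (h - a)*f(h) = [-2*h**2/21 + 23*h/30 + 7/30] / (h - a').
Simple pole: residue = g(a) at a = (7/20) - ((3/20)*sqrt(39))*i, which is (7/20) + ((803/16380)*sqrt(39))*i.
The factor h**2 - 7*h/10 + 1 splits as (h - a)(h - a') with a = (7/20) + ((3/20)*sqrt(39))*i, a' = (7/20) - ((3/20)*sqrt(39))*i. At the order-1 pole a set g(h) = (h - a)*f(h) = [-2*h**2/21 + 23*h/30 + 7/30] / (h - a').
Simple pole: residue = g(a) at a = (7/20) + ((3/20)*sqrt(39))*i, which is (7/20) - ((803/16380)*sqrt(39))*i.
List the singular points by increasing real part (a conjugate pair: the negative imaginary part first).

Radius of convergence at 0: 1.
At (7/20) - ((3/20)*sqrt(39))*i: a pole of order 1; residue (7/20) + ((803/16380)*sqrt(39))*i.
At (7/20) + ((3/20)*sqrt(39))*i: a pole of order 1; residue (7/20) - ((803/16380)*sqrt(39))*i.


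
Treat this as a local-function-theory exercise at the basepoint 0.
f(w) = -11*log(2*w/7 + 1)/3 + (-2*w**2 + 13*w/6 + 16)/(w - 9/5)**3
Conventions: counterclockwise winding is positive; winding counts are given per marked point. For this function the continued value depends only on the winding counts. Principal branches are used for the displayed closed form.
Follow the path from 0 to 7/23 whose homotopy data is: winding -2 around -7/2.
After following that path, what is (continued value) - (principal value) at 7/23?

The rational part is single-valued and drops out of the difference; each branch term changes only by its own monodromy.
(-11/3)*log(1 - w/(-7/2)): each positive loop around -7/2 adds 2*pi*i to the log, so winding -2 contributes (-11/3)*(-2)*2*pi*i = (44/3)*pi*i.
Summing the contributions at w = 7/23 gives (44/3)*pi*i.

Continued minus principal equals (44/3)*pi*i.


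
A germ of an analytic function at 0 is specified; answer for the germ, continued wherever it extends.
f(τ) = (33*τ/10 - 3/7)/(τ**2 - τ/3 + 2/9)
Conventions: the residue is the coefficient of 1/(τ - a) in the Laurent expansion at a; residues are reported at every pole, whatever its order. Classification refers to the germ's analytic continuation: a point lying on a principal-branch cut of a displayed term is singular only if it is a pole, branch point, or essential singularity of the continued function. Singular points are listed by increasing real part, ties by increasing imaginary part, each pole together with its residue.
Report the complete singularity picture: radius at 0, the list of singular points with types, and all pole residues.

Radius of convergence at 0: (1/3)*sqrt(2).
At (1/6) - ((1/6)*sqrt(7))*i: a pole of order 1; residue (33/20) + ((51/980)*sqrt(7))*i.
At (1/6) + ((1/6)*sqrt(7))*i: a pole of order 1; residue (33/20) - ((51/980)*sqrt(7))*i.


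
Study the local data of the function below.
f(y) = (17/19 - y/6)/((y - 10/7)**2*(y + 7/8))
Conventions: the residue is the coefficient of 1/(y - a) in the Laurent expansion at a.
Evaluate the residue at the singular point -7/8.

At the order-1 pole -7/8 set g(y) = (y - (-7/8))*f(y) = (17/19 - y/6)/(y - 10/7)**2.
Simple pole: residue = g(a) at a = -7/8, which is 186004/948537.

The residue is 186004/948537.


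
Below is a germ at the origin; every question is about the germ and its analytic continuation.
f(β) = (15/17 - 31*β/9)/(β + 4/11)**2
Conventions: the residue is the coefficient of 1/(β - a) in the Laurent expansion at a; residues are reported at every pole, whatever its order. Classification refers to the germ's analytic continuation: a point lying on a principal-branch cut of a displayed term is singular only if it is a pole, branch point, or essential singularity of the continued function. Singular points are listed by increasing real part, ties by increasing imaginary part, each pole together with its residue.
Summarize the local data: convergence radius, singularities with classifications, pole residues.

Denominator factor (β + 4/11)^2: pole of order 2 at -4/11, modulus 4/11.
The radius of convergence is the smallest modulus among the singular points: 4/11.
At the order-2 pole -4/11 set g(β) = (β - (-4/11))^2*f(β) = 15/17 - 31*β/9.
Order-2 pole: residue = g'(a); g'(-4/11) = -31/9, so the residue is -31/9.

Radius of convergence at 0: 4/11.
At -4/11: a pole of order 2; residue -31/9.


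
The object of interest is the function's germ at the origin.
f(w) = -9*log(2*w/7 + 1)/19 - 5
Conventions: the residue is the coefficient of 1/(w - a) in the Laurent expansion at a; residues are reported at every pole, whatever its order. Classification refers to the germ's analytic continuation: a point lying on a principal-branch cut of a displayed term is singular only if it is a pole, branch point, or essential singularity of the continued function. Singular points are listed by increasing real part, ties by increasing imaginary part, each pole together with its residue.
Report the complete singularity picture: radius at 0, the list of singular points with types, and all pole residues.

Radius of convergence at 0: 7/2.
At -7/2: a logarithmic branch point.

Branch term (-9/19)*log(1 - w/(-7/2)): its argument vanishes at w = -7/2, a logarithmic branch point, modulus 7/2.
The radius of convergence is the smallest modulus among the singular points: 7/2.


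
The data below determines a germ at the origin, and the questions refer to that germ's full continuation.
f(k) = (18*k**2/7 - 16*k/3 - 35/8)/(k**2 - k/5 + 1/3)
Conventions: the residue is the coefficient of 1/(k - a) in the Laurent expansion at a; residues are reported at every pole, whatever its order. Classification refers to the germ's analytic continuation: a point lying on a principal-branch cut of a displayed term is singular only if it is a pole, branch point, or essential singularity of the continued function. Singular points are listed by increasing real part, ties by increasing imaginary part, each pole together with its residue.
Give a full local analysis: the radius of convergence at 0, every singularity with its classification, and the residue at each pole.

Denominator factor (k**2 - k/5 + 1/3): discriminant -97/75, complex-conjugate roots (1/10) + ((1/30)*sqrt(291))*i and (1/10) - ((1/30)*sqrt(291))*i; poles of order 1, moduli (1/3)*sqrt(3) and (1/3)*sqrt(3).
The radius of convergence is the smallest modulus among the singular points: (1/3)*sqrt(3).
The factor k**2 - k/5 + 1/3 splits as (k - a)(k - a') with a = (1/10) - ((1/30)*sqrt(291))*i, a' = (1/10) + ((1/30)*sqrt(291))*i. At the order-1 pole a set g(k) = (k - a)*f(k) = [18*k**2/7 - 16*k/3 - 35/8] / (k - a').
Simple pole: residue = g(a) at a = (1/10) - ((1/30)*sqrt(291))*i, which is (-253/105) - ((23999/81480)*sqrt(291))*i.
The factor k**2 - k/5 + 1/3 splits as (k - a)(k - a') with a = (1/10) + ((1/30)*sqrt(291))*i, a' = (1/10) - ((1/30)*sqrt(291))*i. At the order-1 pole a set g(k) = (k - a)*f(k) = [18*k**2/7 - 16*k/3 - 35/8] / (k - a').
Simple pole: residue = g(a) at a = (1/10) + ((1/30)*sqrt(291))*i, which is (-253/105) + ((23999/81480)*sqrt(291))*i.
List the singular points by increasing real part (a conjugate pair: the negative imaginary part first).

Radius of convergence at 0: (1/3)*sqrt(3).
At (1/10) - ((1/30)*sqrt(291))*i: a pole of order 1; residue (-253/105) - ((23999/81480)*sqrt(291))*i.
At (1/10) + ((1/30)*sqrt(291))*i: a pole of order 1; residue (-253/105) + ((23999/81480)*sqrt(291))*i.


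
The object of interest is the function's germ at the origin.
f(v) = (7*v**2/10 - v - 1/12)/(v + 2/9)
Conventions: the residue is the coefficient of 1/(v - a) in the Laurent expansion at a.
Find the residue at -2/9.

The residue is 281/1620.

At the order-1 pole -2/9 set g(v) = (v - (-2/9))*f(v) = 7*v**2/10 - v - 1/12.
Simple pole: residue = g(a) at a = -2/9, which is 281/1620.


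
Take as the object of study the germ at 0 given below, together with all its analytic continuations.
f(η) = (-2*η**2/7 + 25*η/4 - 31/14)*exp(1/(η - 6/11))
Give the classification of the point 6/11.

The exponent 1/(η - (6/11)) has a pole at 6/11, so exp(1/(η - (6/11))) takes every nonzero value near it: an essential singularity (not a pole of any order).

The point is an essential singularity.


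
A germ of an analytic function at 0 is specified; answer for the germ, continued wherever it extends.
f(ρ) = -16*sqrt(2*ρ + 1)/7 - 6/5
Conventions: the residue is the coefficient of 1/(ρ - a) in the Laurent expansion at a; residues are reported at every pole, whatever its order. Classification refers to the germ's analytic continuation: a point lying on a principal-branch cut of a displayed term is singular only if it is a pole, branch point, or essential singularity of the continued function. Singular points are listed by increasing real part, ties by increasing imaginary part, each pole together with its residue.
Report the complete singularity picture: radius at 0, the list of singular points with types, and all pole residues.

Branch term (-16/7)*sqrt(1 - ρ/(-1/2)): its argument vanishes at ρ = -1/2, a square-root branch point, modulus 1/2.
The radius of convergence is the smallest modulus among the singular points: 1/2.

Radius of convergence at 0: 1/2.
At -1/2: an algebraic (square-root) branch point.


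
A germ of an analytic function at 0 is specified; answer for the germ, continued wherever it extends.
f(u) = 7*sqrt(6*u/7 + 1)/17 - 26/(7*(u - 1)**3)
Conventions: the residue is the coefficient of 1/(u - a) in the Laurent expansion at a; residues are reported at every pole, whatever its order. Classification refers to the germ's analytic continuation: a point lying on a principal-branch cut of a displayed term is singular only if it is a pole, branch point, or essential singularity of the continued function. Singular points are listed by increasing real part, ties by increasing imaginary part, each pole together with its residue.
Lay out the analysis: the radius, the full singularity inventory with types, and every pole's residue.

Denominator factor (u - 1)^3: pole of order 3 at 1, modulus 1.
Branch term (7/17)*sqrt(1 - u/(-7/6)): its argument vanishes at u = -7/6, a square-root branch point, modulus 7/6.
The radius of convergence is the smallest modulus among the singular points: 1.
The branch term is analytic at 1 and contributes nothing to the residue; only the rational part matters.
At the order-3 pole 1 set g(u) = (u - (1))^3*(rational part) = -26/7.
Order-3 pole: residue = g''(a)/2; g''(1) = 0, so the residue is 0.
List the singular points by increasing real part (a conjugate pair: the negative imaginary part first).

Radius of convergence at 0: 1.
At -7/6: an algebraic (square-root) branch point.
At 1: a pole of order 3; residue 0.
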